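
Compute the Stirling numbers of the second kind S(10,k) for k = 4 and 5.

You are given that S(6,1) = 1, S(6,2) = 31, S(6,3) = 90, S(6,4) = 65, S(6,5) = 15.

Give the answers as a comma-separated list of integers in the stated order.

34105, 42525

i=7: T(7,1)=0+1·1=1 | T(7,2)=1+2·31=63 | T(7,3)=31+3·90=301 | T(7,4)=90+4·65=350 | T(7,5)=65+5·15=140
i=8: T(8,2)=1+2·63=127 | T(8,3)=63+3·301=966 | T(8,4)=301+4·350=1701 | T(8,5)=350+5·140=1050
i=9: T(9,3)=127+3·966=3025 | T(9,4)=966+4·1701=7770 | T(9,5)=1701+5·1050=6951
i=10: T(10,4)=3025+4·7770=34105 | T(10,5)=7770+5·6951=42525
Read S(10,4) = 34105, S(10,5) = 42525.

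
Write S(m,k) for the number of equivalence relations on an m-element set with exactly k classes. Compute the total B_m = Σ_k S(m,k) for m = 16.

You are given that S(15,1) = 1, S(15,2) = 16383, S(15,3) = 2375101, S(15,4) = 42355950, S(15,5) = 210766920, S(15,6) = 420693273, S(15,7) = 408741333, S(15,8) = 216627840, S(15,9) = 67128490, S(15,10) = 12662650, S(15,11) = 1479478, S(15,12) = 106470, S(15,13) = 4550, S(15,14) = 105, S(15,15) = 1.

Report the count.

r16: T_16,1=1×1+0=1; T_16,2=2×16383+1=32767; T_16,3=3×2375101+16383=7141686; T_16,4=4×42355950+2375101=171798901; T_16,5=5×210766920+42355950=1096190550; T_16,6=6×420693273+210766920=2734926558; T_16,7=7×408741333+420693273=3281882604; T_16,8=8×216627840+408741333=2141764053; T_16,9=9×67128490+216627840=820784250; T_16,10=10×12662650+67128490=193754990; T_16,11=11×1479478+12662650=28936908; T_16,12=12×106470+1479478=2757118; T_16,13=13×4550+106470=165620; T_16,14=14×105+4550=6020; T_16,15=15×1+105=120; T_16,16=16×0+1=1
B_16 = ΣS(16,k) = 1+32767+7141686+171798901+1096190550+2734926558+3281882604+2141764053+820784250+193754990+28936908+2757118+165620+6020+120+1 = 10480142147

10480142147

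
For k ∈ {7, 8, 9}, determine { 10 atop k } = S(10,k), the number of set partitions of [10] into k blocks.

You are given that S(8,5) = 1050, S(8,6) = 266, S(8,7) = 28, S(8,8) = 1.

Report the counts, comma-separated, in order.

5880, 750, 45

i=9: T(9,6)=1050+6·266=2646 | T(9,7)=266+7·28=462 | T(9,8)=28+8·1=36 | T(9,9)=1+9·0=1
i=10: T(10,7)=2646+7·462=5880 | T(10,8)=462+8·36=750 | T(10,9)=36+9·1=45
Read S(10,7) = 5880, S(10,8) = 750, S(10,9) = 45.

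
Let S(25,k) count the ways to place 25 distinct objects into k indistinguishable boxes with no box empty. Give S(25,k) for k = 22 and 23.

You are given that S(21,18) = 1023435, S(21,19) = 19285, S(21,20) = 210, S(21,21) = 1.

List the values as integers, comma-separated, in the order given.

r22: T_22,19=19×19285+1023435=1389850; T_22,20=20×210+19285=23485; T_22,21=21×1+210=231; T_22,22=22×0+1=1
r23: T_23,20=20×23485+1389850=1859550; T_23,21=21×231+23485=28336; T_23,22=22×1+231=253; T_23,23=23×0+1=1
r24: T_24,21=21×28336+1859550=2454606; T_24,22=22×253+28336=33902; T_24,23=23×1+253=276
r25: T_25,22=22×33902+2454606=3200450; T_25,23=23×276+33902=40250
Read S(25,22) = 3200450, S(25,23) = 40250.

3200450, 40250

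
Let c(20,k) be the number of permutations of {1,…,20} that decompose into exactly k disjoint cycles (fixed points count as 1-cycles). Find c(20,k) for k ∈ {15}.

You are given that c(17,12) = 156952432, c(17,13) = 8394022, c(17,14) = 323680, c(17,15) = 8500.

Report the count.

973941900

r18: T_18,13=17×8394022+156952432=299650806; T_18,14=17×323680+8394022=13896582; T_18,15=17×8500+323680=468180
r19: T_19,14=18×13896582+299650806=549789282; T_19,15=18×468180+13896582=22323822
r20: T_20,15=19×22323822+549789282=973941900
Read c(20,15) = 973941900.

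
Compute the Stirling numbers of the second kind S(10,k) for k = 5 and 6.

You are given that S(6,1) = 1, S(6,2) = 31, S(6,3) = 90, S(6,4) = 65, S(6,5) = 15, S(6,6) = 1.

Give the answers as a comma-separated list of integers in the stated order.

42525, 22827

[7] T[7,2]:2*31+1=63 · T[7,3]:3*90+31=301 · T[7,4]:4*65+90=350 · T[7,5]:5*15+65=140 · T[7,6]:6*1+15=21
[8] T[8,3]:3*301+63=966 · T[8,4]:4*350+301=1701 · T[8,5]:5*140+350=1050 · T[8,6]:6*21+140=266
[9] T[9,4]:4*1701+966=7770 · T[9,5]:5*1050+1701=6951 · T[9,6]:6*266+1050=2646
[10] T[10,5]:5*6951+7770=42525 · T[10,6]:6*2646+6951=22827
Read S(10,5) = 42525, S(10,6) = 22827.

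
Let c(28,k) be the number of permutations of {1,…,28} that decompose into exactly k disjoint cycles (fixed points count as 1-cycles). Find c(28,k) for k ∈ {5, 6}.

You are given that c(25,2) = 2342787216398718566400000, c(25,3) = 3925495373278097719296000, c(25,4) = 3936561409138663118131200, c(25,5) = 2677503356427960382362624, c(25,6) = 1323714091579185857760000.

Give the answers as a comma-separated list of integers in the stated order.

55278125307966865191587481600, 28969458895980281319670568448

@26  (26,3):3925495373278097719296000·25+2342787216398718566400000→100480171548351161548800000, (26,4):3936561409138663118131200·25+3925495373278097719296000→102339530601744675672576000, (26,5):2677503356427960382362624·25+3936561409138663118131200→70874145319837672677196800, (26,6):1323714091579185857760000·25+2677503356427960382362624→35770355645907606826362624
@27  (27,4):102339530601744675672576000·26+100480171548351161548800000→2761307967193712729035776000, (27,5):70874145319837672677196800·26+102339530601744675672576000→1945067308917524165279692800, (27,6):35770355645907606826362624·26+70874145319837672677196800→1000903392113435450162625024
@28  (28,5):1945067308917524165279692800·27+2761307967193712729035776000→55278125307966865191587481600, (28,6):1000903392113435450162625024·27+1945067308917524165279692800→28969458895980281319670568448
Read c(28,5) = 55278125307966865191587481600, c(28,6) = 28969458895980281319670568448.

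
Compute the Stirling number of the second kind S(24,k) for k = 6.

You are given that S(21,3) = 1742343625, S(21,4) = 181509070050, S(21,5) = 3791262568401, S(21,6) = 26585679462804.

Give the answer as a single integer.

[22] T[22,4]:4*181509070050+1742343625=727778623825 · T[22,5]:5*3791262568401+181509070050=19137821912055 · T[22,6]:6*26585679462804+3791262568401=163305339345225
[23] T[23,5]:5*19137821912055+727778623825=96416888184100 · T[23,6]:6*163305339345225+19137821912055=998969857983405
[24] T[24,6]:6*998969857983405+96416888184100=6090236036084530
Read S(24,6) = 6090236036084530.

6090236036084530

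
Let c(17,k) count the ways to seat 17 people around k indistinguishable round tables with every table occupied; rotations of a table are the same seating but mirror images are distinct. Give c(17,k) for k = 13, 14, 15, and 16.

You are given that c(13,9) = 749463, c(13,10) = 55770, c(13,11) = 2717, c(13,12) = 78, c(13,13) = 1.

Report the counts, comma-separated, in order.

r14: T_14,10=13×55770+749463=1474473; T_14,11=13×2717+55770=91091; T_14,12=13×78+2717=3731; T_14,13=13×1+78=91; T_14,14=13×0+1=1
r15: T_15,11=14×91091+1474473=2749747; T_15,12=14×3731+91091=143325; T_15,13=14×91+3731=5005; T_15,14=14×1+91=105; T_15,15=14×0+1=1
r16: T_16,12=15×143325+2749747=4899622; T_16,13=15×5005+143325=218400; T_16,14=15×105+5005=6580; T_16,15=15×1+105=120; T_16,16=15×0+1=1
r17: T_17,13=16×218400+4899622=8394022; T_17,14=16×6580+218400=323680; T_17,15=16×120+6580=8500; T_17,16=16×1+120=136
Read c(17,13) = 8394022, c(17,14) = 323680, c(17,15) = 8500, c(17,16) = 136.

8394022, 323680, 8500, 136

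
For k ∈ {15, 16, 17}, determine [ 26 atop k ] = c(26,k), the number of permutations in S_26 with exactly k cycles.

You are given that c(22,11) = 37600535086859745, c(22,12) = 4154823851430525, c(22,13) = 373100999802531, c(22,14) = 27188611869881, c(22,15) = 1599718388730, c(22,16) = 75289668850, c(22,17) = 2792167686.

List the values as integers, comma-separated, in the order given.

3557372853474553750, 234961569422786050, 12972753318542875

row 23: T[23][12]=22·4154823851430525+37600535086859745=129006659818331295  T[23][13]=22·373100999802531+4154823851430525=12363045847086207  T[23][14]=22·27188611869881+373100999802531=971250460939913  T[23][15]=22·1599718388730+27188611869881=62382416421941  T[23][16]=22·75289668850+1599718388730=3256091103430  T[23][17]=22·2792167686+75289668850=136717357942
row 24: T[24][13]=23·12363045847086207+129006659818331295=413356714301314056  T[24][14]=23·971250460939913+12363045847086207=34701806448704206  T[24][15]=23·62382416421941+971250460939913=2406046038644556  T[24][16]=23·3256091103430+62382416421941=137272511800831  T[24][17]=23·136717357942+3256091103430=6400590336096
row 25: T[25][14]=24·34701806448704206+413356714301314056=1246200069070215000  T[25][15]=24·2406046038644556+34701806448704206=92446911376173550  T[25][16]=24·137272511800831+2406046038644556=5700586321864500  T[25][17]=24·6400590336096+137272511800831=290886679867135
row 26: T[26][15]=25·92446911376173550+1246200069070215000=3557372853474553750  T[26][16]=25·5700586321864500+92446911376173550=234961569422786050  T[26][17]=25·290886679867135+5700586321864500=12972753318542875
Read c(26,15) = 3557372853474553750, c(26,16) = 234961569422786050, c(26,17) = 12972753318542875.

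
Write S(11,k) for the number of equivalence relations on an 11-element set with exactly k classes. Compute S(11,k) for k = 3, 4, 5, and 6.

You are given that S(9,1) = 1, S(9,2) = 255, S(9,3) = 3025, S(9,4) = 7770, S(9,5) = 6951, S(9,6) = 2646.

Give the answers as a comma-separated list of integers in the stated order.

28501, 145750, 246730, 179487

r10: T_10,2=2×255+1=511; T_10,3=3×3025+255=9330; T_10,4=4×7770+3025=34105; T_10,5=5×6951+7770=42525; T_10,6=6×2646+6951=22827
r11: T_11,3=3×9330+511=28501; T_11,4=4×34105+9330=145750; T_11,5=5×42525+34105=246730; T_11,6=6×22827+42525=179487
Read S(11,3) = 28501, S(11,4) = 145750, S(11,5) = 246730, S(11,6) = 179487.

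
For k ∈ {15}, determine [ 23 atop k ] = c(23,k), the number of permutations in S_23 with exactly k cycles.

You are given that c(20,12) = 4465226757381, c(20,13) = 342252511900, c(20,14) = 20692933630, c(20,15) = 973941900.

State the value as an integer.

r21: T_21,13=20×342252511900+4465226757381=11310276995381; T_21,14=20×20692933630+342252511900=756111184500; T_21,15=20×973941900+20692933630=40171771630
r22: T_22,14=21×756111184500+11310276995381=27188611869881; T_22,15=21×40171771630+756111184500=1599718388730
r23: T_23,15=22×1599718388730+27188611869881=62382416421941
Read c(23,15) = 62382416421941.

62382416421941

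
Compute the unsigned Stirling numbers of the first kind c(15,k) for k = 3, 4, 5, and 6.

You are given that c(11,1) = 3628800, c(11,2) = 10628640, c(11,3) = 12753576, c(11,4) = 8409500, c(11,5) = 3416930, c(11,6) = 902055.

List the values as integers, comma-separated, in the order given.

392156797824, 310989260400, 159721605680, 56663366760

@12  (12,1):3628800·11+0→39916800, (12,2):10628640·11+3628800→120543840, (12,3):12753576·11+10628640→150917976, (12,4):8409500·11+12753576→105258076, (12,5):3416930·11+8409500→45995730, (12,6):902055·11+3416930→13339535
@13  (13,1):39916800·12+0→479001600, (13,2):120543840·12+39916800→1486442880, (13,3):150917976·12+120543840→1931559552, (13,4):105258076·12+150917976→1414014888, (13,5):45995730·12+105258076→657206836, (13,6):13339535·12+45995730→206070150
@14  (14,2):1486442880·13+479001600→19802759040, (14,3):1931559552·13+1486442880→26596717056, (14,4):1414014888·13+1931559552→20313753096, (14,5):657206836·13+1414014888→9957703756, (14,6):206070150·13+657206836→3336118786
@15  (15,3):26596717056·14+19802759040→392156797824, (15,4):20313753096·14+26596717056→310989260400, (15,5):9957703756·14+20313753096→159721605680, (15,6):3336118786·14+9957703756→56663366760
Read c(15,3) = 392156797824, c(15,4) = 310989260400, c(15,5) = 159721605680, c(15,6) = 56663366760.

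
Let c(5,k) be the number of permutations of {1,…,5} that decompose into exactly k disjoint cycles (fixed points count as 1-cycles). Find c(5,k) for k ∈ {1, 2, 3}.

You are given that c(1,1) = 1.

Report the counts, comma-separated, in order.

[2] T[2,1]:1*1+0=1 · T[2,2]:1*0+1=1
[3] T[3,1]:2*1+0=2 · T[3,2]:2*1+1=3 · T[3,3]:2*0+1=1
[4] T[4,1]:3*2+0=6 · T[4,2]:3*3+2=11 · T[4,3]:3*1+3=6
[5] T[5,1]:4*6+0=24 · T[5,2]:4*11+6=50 · T[5,3]:4*6+11=35
Read c(5,1) = 24, c(5,2) = 50, c(5,3) = 35.

24, 50, 35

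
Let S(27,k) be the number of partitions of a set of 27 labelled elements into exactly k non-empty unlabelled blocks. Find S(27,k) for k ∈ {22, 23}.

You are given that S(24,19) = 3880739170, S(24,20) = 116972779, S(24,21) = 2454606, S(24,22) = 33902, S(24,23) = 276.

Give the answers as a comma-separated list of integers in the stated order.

r25: T_25,20=20×116972779+3880739170=6220194750; T_25,21=21×2454606+116972779=168519505; T_25,22=22×33902+2454606=3200450; T_25,23=23×276+33902=40250
r26: T_26,21=21×168519505+6220194750=9759104355; T_26,22=22×3200450+168519505=238929405; T_26,23=23×40250+3200450=4126200
r27: T_27,22=22×238929405+9759104355=15015551265; T_27,23=23×4126200+238929405=333832005
Read S(27,22) = 15015551265, S(27,23) = 333832005.

15015551265, 333832005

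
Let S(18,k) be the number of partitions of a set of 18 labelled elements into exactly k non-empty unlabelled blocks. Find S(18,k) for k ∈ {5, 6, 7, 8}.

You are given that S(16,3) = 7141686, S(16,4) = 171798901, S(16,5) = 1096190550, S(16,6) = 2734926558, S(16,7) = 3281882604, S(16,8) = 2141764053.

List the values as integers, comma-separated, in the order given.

r17: T_17,4=4×171798901+7141686=694337290; T_17,5=5×1096190550+171798901=5652751651; T_17,6=6×2734926558+1096190550=17505749898; T_17,7=7×3281882604+2734926558=25708104786; T_17,8=8×2141764053+3281882604=20415995028
r18: T_18,5=5×5652751651+694337290=28958095545; T_18,6=6×17505749898+5652751651=110687251039; T_18,7=7×25708104786+17505749898=197462483400; T_18,8=8×20415995028+25708104786=189036065010
Read S(18,5) = 28958095545, S(18,6) = 110687251039, S(18,7) = 197462483400, S(18,8) = 189036065010.

28958095545, 110687251039, 197462483400, 189036065010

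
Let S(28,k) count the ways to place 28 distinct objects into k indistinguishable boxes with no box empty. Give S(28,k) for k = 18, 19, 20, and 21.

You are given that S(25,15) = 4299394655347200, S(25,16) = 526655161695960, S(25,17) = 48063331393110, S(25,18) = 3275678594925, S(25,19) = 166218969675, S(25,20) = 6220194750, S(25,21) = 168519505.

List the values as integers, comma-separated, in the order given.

row 26: T[26][16]=16·526655161695960+4299394655347200=12725877242482560  T[26][17]=17·48063331393110+526655161695960=1343731795378830  T[26][18]=18·3275678594925+48063331393110=107025546101760  T[26][19]=19·166218969675+3275678594925=6433839018750  T[26][20]=20·6220194750+166218969675=290622864675  T[26][21]=21·168519505+6220194750=9759104355
row 27: T[27][17]=17·1343731795378830+12725877242482560=35569317763922670  T[27][18]=18·107025546101760+1343731795378830=3270191625210510  T[27][19]=19·6433839018750+107025546101760=229268487458010  T[27][20]=20·290622864675+6433839018750=12246296312250  T[27][21]=21·9759104355+290622864675=495564056130
row 28: T[28][18]=18·3270191625210510+35569317763922670=94432767017711850  T[28][19]=19·229268487458010+3270191625210510=7626292886912700  T[28][20]=20·12246296312250+229268487458010=474194413703010  T[28][21]=21·495564056130+12246296312250=22653141490980
Read S(28,18) = 94432767017711850, S(28,19) = 7626292886912700, S(28,20) = 474194413703010, S(28,21) = 22653141490980.

94432767017711850, 7626292886912700, 474194413703010, 22653141490980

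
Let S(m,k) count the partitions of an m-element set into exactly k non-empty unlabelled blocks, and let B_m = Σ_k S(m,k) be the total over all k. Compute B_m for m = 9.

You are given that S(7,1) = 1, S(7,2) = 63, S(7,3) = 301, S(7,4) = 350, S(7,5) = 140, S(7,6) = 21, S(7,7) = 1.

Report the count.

@8  (8,1):1·1+0→1, (8,2):63·2+1→127, (8,3):301·3+63→966, (8,4):350·4+301→1701, (8,5):140·5+350→1050, (8,6):21·6+140→266, (8,7):1·7+21→28, (8,8):0·8+1→1
@9  (9,1):1·1+0→1, (9,2):127·2+1→255, (9,3):966·3+127→3025, (9,4):1701·4+966→7770, (9,5):1050·5+1701→6951, (9,6):266·6+1050→2646, (9,7):28·7+266→462, (9,8):1·8+28→36, (9,9):0·9+1→1
B_9 = ΣS(9,k) = 1+255+3025+7770+6951+2646+462+36+1 = 21147

21147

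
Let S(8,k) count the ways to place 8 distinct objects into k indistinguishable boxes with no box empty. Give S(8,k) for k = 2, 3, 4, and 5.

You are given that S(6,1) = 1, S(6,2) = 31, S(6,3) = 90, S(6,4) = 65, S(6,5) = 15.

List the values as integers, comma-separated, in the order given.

row 7: T[7][1]=1·1+0=1  T[7][2]=2·31+1=63  T[7][3]=3·90+31=301  T[7][4]=4·65+90=350  T[7][5]=5·15+65=140
row 8: T[8][2]=2·63+1=127  T[8][3]=3·301+63=966  T[8][4]=4·350+301=1701  T[8][5]=5·140+350=1050
Read S(8,2) = 127, S(8,3) = 966, S(8,4) = 1701, S(8,5) = 1050.

127, 966, 1701, 1050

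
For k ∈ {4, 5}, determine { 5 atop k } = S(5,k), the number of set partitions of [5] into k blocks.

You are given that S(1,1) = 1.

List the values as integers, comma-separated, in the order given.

row 2: T[2][1]=1·1+0=1  T[2][2]=2·0+1=1
row 3: T[3][2]=2·1+1=3  T[3][3]=3·0+1=1
row 4: T[4][3]=3·1+3=6  T[4][4]=4·0+1=1
row 5: T[5][4]=4·1+6=10  T[5][5]=5·0+1=1
Read S(5,4) = 10, S(5,5) = 1.

10, 1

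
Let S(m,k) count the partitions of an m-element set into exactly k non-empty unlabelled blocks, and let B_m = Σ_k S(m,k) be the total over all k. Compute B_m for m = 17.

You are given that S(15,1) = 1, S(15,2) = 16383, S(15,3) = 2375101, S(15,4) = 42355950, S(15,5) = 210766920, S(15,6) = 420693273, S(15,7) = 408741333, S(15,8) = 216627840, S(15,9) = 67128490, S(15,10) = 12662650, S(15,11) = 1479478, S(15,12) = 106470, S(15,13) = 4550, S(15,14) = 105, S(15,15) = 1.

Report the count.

[16] T[16,1]:1*1+0=1 · T[16,2]:2*16383+1=32767 · T[16,3]:3*2375101+16383=7141686 · T[16,4]:4*42355950+2375101=171798901 · T[16,5]:5*210766920+42355950=1096190550 · T[16,6]:6*420693273+210766920=2734926558 · T[16,7]:7*408741333+420693273=3281882604 · T[16,8]:8*216627840+408741333=2141764053 · T[16,9]:9*67128490+216627840=820784250 · T[16,10]:10*12662650+67128490=193754990 · T[16,11]:11*1479478+12662650=28936908 · T[16,12]:12*106470+1479478=2757118 · T[16,13]:13*4550+106470=165620 · T[16,14]:14*105+4550=6020 · T[16,15]:15*1+105=120 · T[16,16]:16*0+1=1
[17] T[17,1]:1*1+0=1 · T[17,2]:2*32767+1=65535 · T[17,3]:3*7141686+32767=21457825 · T[17,4]:4*171798901+7141686=694337290 · T[17,5]:5*1096190550+171798901=5652751651 · T[17,6]:6*2734926558+1096190550=17505749898 · T[17,7]:7*3281882604+2734926558=25708104786 · T[17,8]:8*2141764053+3281882604=20415995028 · T[17,9]:9*820784250+2141764053=9528822303 · T[17,10]:10*193754990+820784250=2758334150 · T[17,11]:11*28936908+193754990=512060978 · T[17,12]:12*2757118+28936908=62022324 · T[17,13]:13*165620+2757118=4910178 · T[17,14]:14*6020+165620=249900 · T[17,15]:15*120+6020=7820 · T[17,16]:16*1+120=136 · T[17,17]:17*0+1=1
B_17 = ΣS(17,k) = 1+65535+21457825+694337290+5652751651+17505749898+25708104786+20415995028+9528822303+2758334150+512060978+62022324+4910178+249900+7820+136+1 = 82864869804

82864869804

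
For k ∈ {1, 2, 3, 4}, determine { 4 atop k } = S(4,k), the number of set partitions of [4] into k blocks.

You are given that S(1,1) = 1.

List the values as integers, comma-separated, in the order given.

1, 7, 6, 1

row 2: T[2][1]=1·1+0=1  T[2][2]=2·0+1=1
row 3: T[3][1]=1·1+0=1  T[3][2]=2·1+1=3  T[3][3]=3·0+1=1
row 4: T[4][1]=1·1+0=1  T[4][2]=2·3+1=7  T[4][3]=3·1+3=6  T[4][4]=4·0+1=1
Read S(4,1) = 1, S(4,2) = 7, S(4,3) = 6, S(4,4) = 1.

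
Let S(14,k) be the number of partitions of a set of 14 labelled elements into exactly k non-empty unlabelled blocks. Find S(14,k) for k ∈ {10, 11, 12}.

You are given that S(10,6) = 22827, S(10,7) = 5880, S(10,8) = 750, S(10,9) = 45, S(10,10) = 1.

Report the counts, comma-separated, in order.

[11] T[11,7]:7*5880+22827=63987 · T[11,8]:8*750+5880=11880 · T[11,9]:9*45+750=1155 · T[11,10]:10*1+45=55 · T[11,11]:11*0+1=1
[12] T[12,8]:8*11880+63987=159027 · T[12,9]:9*1155+11880=22275 · T[12,10]:10*55+1155=1705 · T[12,11]:11*1+55=66 · T[12,12]:12*0+1=1
[13] T[13,9]:9*22275+159027=359502 · T[13,10]:10*1705+22275=39325 · T[13,11]:11*66+1705=2431 · T[13,12]:12*1+66=78
[14] T[14,10]:10*39325+359502=752752 · T[14,11]:11*2431+39325=66066 · T[14,12]:12*78+2431=3367
Read S(14,10) = 752752, S(14,11) = 66066, S(14,12) = 3367.

752752, 66066, 3367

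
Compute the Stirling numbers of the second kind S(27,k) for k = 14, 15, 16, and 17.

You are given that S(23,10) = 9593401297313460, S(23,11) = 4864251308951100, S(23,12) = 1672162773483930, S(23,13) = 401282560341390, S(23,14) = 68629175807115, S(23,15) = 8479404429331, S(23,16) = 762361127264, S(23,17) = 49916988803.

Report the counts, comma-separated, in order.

8541149231801585700, 1834634071262848260, 294063066070824960, 35569317763922670

@24  (24,11):4864251308951100·11+9593401297313460→63100165695775560, (24,12):1672162773483930·12+4864251308951100→24930204590758260, (24,13):401282560341390·13+1672162773483930→6888836057922000, (24,14):68629175807115·14+401282560341390→1362091021641000, (24,15):8479404429331·15+68629175807115→195820242247080, (24,16):762361127264·16+8479404429331→20677182465555, (24,17):49916988803·17+762361127264→1610949936915
@25  (25,12):24930204590758260·12+63100165695775560→362262620784874680, (25,13):6888836057922000·13+24930204590758260→114485073343744260, (25,14):1362091021641000·14+6888836057922000→25958110360896000, (25,15):195820242247080·15+1362091021641000→4299394655347200, (25,16):20677182465555·16+195820242247080→526655161695960, (25,17):1610949936915·17+20677182465555→48063331393110
@26  (26,13):114485073343744260·13+362262620784874680→1850568574253550060, (26,14):25958110360896000·14+114485073343744260→477898618396288260, (26,15):4299394655347200·15+25958110360896000→90449030191104000, (26,16):526655161695960·16+4299394655347200→12725877242482560, (26,17):48063331393110·17+526655161695960→1343731795378830
@27  (27,14):477898618396288260·14+1850568574253550060→8541149231801585700, (27,15):90449030191104000·15+477898618396288260→1834634071262848260, (27,16):12725877242482560·16+90449030191104000→294063066070824960, (27,17):1343731795378830·17+12725877242482560→35569317763922670
Read S(27,14) = 8541149231801585700, S(27,15) = 1834634071262848260, S(27,16) = 294063066070824960, S(27,17) = 35569317763922670.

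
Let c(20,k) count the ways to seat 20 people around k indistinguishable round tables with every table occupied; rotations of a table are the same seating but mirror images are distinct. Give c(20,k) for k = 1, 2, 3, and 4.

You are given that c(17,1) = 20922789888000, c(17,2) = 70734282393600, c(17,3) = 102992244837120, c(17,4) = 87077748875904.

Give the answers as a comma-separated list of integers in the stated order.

i=18: T(18,1)=0+17·20922789888000=355687428096000 | T(18,2)=20922789888000+17·70734282393600=1223405590579200 | T(18,3)=70734282393600+17·102992244837120=1821602444624640 | T(18,4)=102992244837120+17·87077748875904=1583313975727488
i=19: T(19,1)=0+18·355687428096000=6402373705728000 | T(19,2)=355687428096000+18·1223405590579200=22376988058521600 | T(19,3)=1223405590579200+18·1821602444624640=34012249593822720 | T(19,4)=1821602444624640+18·1583313975727488=30321254007719424
i=20: T(20,1)=0+19·6402373705728000=121645100408832000 | T(20,2)=6402373705728000+19·22376988058521600=431565146817638400 | T(20,3)=22376988058521600+19·34012249593822720=668609730341153280 | T(20,4)=34012249593822720+19·30321254007719424=610116075740491776
Read c(20,1) = 121645100408832000, c(20,2) = 431565146817638400, c(20,3) = 668609730341153280, c(20,4) = 610116075740491776.

121645100408832000, 431565146817638400, 668609730341153280, 610116075740491776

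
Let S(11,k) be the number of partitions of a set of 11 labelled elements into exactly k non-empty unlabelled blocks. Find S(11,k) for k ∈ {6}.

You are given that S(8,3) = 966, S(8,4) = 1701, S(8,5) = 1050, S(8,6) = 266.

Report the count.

i=9: T(9,4)=966+4·1701=7770 | T(9,5)=1701+5·1050=6951 | T(9,6)=1050+6·266=2646
i=10: T(10,5)=7770+5·6951=42525 | T(10,6)=6951+6·2646=22827
i=11: T(11,6)=42525+6·22827=179487
Read S(11,6) = 179487.

179487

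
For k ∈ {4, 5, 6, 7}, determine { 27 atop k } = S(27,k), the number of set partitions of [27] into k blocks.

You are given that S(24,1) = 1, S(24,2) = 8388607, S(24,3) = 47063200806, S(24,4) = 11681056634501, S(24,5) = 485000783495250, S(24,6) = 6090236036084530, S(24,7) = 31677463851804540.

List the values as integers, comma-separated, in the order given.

i=25: T(25,2)=1+2·8388607=16777215 | T(25,3)=8388607+3·47063200806=141197991025 | T(25,4)=47063200806+4·11681056634501=46771289738810 | T(25,5)=11681056634501+5·485000783495250=2436684974110751 | T(25,6)=485000783495250+6·6090236036084530=37026417000002430 | T(25,7)=6090236036084530+7·31677463851804540=227832482998716310
i=26: T(26,3)=16777215+3·141197991025=423610750290 | T(26,4)=141197991025+4·46771289738810=187226356946265 | T(26,5)=46771289738810+5·2436684974110751=12230196160292565 | T(26,6)=2436684974110751+6·37026417000002430=224595186974125331 | T(26,7)=37026417000002430+7·227832482998716310=1631853797991016600
i=27: T(27,4)=423610750290+4·187226356946265=749329038535350 | T(27,5)=187226356946265+5·12230196160292565=61338207158409090 | T(27,6)=12230196160292565+6·224595186974125331=1359801318005044551 | T(27,7)=224595186974125331+7·1631853797991016600=11647571772911241531
Read S(27,4) = 749329038535350, S(27,5) = 61338207158409090, S(27,6) = 1359801318005044551, S(27,7) = 11647571772911241531.

749329038535350, 61338207158409090, 1359801318005044551, 11647571772911241531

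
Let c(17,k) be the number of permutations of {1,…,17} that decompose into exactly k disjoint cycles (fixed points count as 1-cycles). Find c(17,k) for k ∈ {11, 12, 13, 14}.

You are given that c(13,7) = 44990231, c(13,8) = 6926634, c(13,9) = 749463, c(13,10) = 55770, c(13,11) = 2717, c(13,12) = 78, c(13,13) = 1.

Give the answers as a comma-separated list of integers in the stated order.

row 14: T[14][8]=13·6926634+44990231=135036473  T[14][9]=13·749463+6926634=16669653  T[14][10]=13·55770+749463=1474473  T[14][11]=13·2717+55770=91091  T[14][12]=13·78+2717=3731  T[14][13]=13·1+78=91  T[14][14]=13·0+1=1
row 15: T[15][9]=14·16669653+135036473=368411615  T[15][10]=14·1474473+16669653=37312275  T[15][11]=14·91091+1474473=2749747  T[15][12]=14·3731+91091=143325  T[15][13]=14·91+3731=5005  T[15][14]=14·1+91=105
row 16: T[16][10]=15·37312275+368411615=928095740  T[16][11]=15·2749747+37312275=78558480  T[16][12]=15·143325+2749747=4899622  T[16][13]=15·5005+143325=218400  T[16][14]=15·105+5005=6580
row 17: T[17][11]=16·78558480+928095740=2185031420  T[17][12]=16·4899622+78558480=156952432  T[17][13]=16·218400+4899622=8394022  T[17][14]=16·6580+218400=323680
Read c(17,11) = 2185031420, c(17,12) = 156952432, c(17,13) = 8394022, c(17,14) = 323680.

2185031420, 156952432, 8394022, 323680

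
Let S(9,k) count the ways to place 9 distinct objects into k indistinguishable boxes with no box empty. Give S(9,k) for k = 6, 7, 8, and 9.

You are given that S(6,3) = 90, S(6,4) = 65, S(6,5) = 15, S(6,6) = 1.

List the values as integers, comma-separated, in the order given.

r7: T_7,4=4×65+90=350; T_7,5=5×15+65=140; T_7,6=6×1+15=21; T_7,7=7×0+1=1
r8: T_8,5=5×140+350=1050; T_8,6=6×21+140=266; T_8,7=7×1+21=28; T_8,8=8×0+1=1
r9: T_9,6=6×266+1050=2646; T_9,7=7×28+266=462; T_9,8=8×1+28=36; T_9,9=9×0+1=1
Read S(9,6) = 2646, S(9,7) = 462, S(9,8) = 36, S(9,9) = 1.

2646, 462, 36, 1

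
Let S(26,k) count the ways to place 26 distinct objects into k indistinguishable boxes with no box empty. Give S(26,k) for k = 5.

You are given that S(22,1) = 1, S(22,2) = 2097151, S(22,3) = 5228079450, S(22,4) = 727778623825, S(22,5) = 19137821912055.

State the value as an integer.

[23] T[23,2]:2*2097151+1=4194303 · T[23,3]:3*5228079450+2097151=15686335501 · T[23,4]:4*727778623825+5228079450=2916342574750 · T[23,5]:5*19137821912055+727778623825=96416888184100
[24] T[24,3]:3*15686335501+4194303=47063200806 · T[24,4]:4*2916342574750+15686335501=11681056634501 · T[24,5]:5*96416888184100+2916342574750=485000783495250
[25] T[25,4]:4*11681056634501+47063200806=46771289738810 · T[25,5]:5*485000783495250+11681056634501=2436684974110751
[26] T[26,5]:5*2436684974110751+46771289738810=12230196160292565
Read S(26,5) = 12230196160292565.

12230196160292565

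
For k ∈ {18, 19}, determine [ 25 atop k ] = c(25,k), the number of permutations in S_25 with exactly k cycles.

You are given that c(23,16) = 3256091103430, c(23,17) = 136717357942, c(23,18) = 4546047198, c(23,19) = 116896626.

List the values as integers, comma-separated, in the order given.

12191224980000, 414908513800

i=24: T(24,17)=3256091103430+23·136717357942=6400590336096 | T(24,18)=136717357942+23·4546047198=241276443496 | T(24,19)=4546047198+23·116896626=7234669596
i=25: T(25,18)=6400590336096+24·241276443496=12191224980000 | T(25,19)=241276443496+24·7234669596=414908513800
Read c(25,18) = 12191224980000, c(25,19) = 414908513800.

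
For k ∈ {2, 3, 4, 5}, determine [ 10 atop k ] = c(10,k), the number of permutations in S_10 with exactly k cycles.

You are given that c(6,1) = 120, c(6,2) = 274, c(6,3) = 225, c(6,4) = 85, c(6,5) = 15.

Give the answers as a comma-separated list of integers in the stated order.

1026576, 1172700, 723680, 269325

row 7: T[7][1]=6·120+0=720  T[7][2]=6·274+120=1764  T[7][3]=6·225+274=1624  T[7][4]=6·85+225=735  T[7][5]=6·15+85=175
row 8: T[8][1]=7·720+0=5040  T[8][2]=7·1764+720=13068  T[8][3]=7·1624+1764=13132  T[8][4]=7·735+1624=6769  T[8][5]=7·175+735=1960
row 9: T[9][1]=8·5040+0=40320  T[9][2]=8·13068+5040=109584  T[9][3]=8·13132+13068=118124  T[9][4]=8·6769+13132=67284  T[9][5]=8·1960+6769=22449
row 10: T[10][2]=9·109584+40320=1026576  T[10][3]=9·118124+109584=1172700  T[10][4]=9·67284+118124=723680  T[10][5]=9·22449+67284=269325
Read c(10,2) = 1026576, c(10,3) = 1172700, c(10,4) = 723680, c(10,5) = 269325.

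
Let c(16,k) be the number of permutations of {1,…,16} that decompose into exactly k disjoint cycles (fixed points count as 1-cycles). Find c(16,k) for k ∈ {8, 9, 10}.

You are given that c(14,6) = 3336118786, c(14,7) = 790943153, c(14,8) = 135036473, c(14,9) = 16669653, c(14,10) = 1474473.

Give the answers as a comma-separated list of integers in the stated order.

54631129553, 8207628000, 928095740

@15  (15,7):790943153·14+3336118786→14409322928, (15,8):135036473·14+790943153→2681453775, (15,9):16669653·14+135036473→368411615, (15,10):1474473·14+16669653→37312275
@16  (16,8):2681453775·15+14409322928→54631129553, (16,9):368411615·15+2681453775→8207628000, (16,10):37312275·15+368411615→928095740
Read c(16,8) = 54631129553, c(16,9) = 8207628000, c(16,10) = 928095740.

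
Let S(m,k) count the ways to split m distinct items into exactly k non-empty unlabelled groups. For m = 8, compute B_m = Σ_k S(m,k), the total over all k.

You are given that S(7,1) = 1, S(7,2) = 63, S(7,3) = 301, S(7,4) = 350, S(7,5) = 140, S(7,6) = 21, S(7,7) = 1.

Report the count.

4140

r8: T_8,1=1×1+0=1; T_8,2=2×63+1=127; T_8,3=3×301+63=966; T_8,4=4×350+301=1701; T_8,5=5×140+350=1050; T_8,6=6×21+140=266; T_8,7=7×1+21=28; T_8,8=8×0+1=1
B_8 = ΣS(8,k) = 1+127+966+1701+1050+266+28+1 = 4140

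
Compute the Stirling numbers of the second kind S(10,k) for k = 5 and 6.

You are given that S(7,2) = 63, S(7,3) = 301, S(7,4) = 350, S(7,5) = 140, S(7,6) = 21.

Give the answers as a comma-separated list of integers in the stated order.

42525, 22827

row 8: T[8][3]=3·301+63=966  T[8][4]=4·350+301=1701  T[8][5]=5·140+350=1050  T[8][6]=6·21+140=266
row 9: T[9][4]=4·1701+966=7770  T[9][5]=5·1050+1701=6951  T[9][6]=6·266+1050=2646
row 10: T[10][5]=5·6951+7770=42525  T[10][6]=6·2646+6951=22827
Read S(10,5) = 42525, S(10,6) = 22827.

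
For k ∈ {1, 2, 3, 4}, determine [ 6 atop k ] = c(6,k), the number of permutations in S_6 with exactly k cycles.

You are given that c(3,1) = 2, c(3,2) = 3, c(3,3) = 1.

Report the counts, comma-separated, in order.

@4  (4,1):2·3+0→6, (4,2):3·3+2→11, (4,3):1·3+3→6, (4,4):0·3+1→1
@5  (5,1):6·4+0→24, (5,2):11·4+6→50, (5,3):6·4+11→35, (5,4):1·4+6→10
@6  (6,1):24·5+0→120, (6,2):50·5+24→274, (6,3):35·5+50→225, (6,4):10·5+35→85
Read c(6,1) = 120, c(6,2) = 274, c(6,3) = 225, c(6,4) = 85.

120, 274, 225, 85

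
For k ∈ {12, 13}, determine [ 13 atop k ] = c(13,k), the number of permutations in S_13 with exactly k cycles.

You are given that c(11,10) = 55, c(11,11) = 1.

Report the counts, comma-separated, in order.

78, 1

i=12: T(12,11)=55+11·1=66 | T(12,12)=1+11·0=1
i=13: T(13,12)=66+12·1=78 | T(13,13)=1+12·0=1
Read c(13,12) = 78, c(13,13) = 1.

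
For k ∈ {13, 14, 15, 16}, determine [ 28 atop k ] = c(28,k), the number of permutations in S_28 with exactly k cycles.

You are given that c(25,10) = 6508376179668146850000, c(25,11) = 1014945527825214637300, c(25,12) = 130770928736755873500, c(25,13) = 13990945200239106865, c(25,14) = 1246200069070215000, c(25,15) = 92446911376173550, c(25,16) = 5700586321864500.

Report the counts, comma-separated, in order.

[26] T[26,11]:25*1014945527825214637300+6508376179668146850000=31882014375298512782500 · T[26,12]:25*130770928736755873500+1014945527825214637300=4284218746244111474800 · T[26,13]:25*13990945200239106865+130770928736755873500=480544558742733545125 · T[26,14]:25*1246200069070215000+13990945200239106865=45145946926994481865 · T[26,15]:25*92446911376173550+1246200069070215000=3557372853474553750 · T[26,16]:25*5700586321864500+92446911376173550=234961569422786050
[27] T[27,12]:26*4284218746244111474800+31882014375298512782500=143271701777645411127300 · T[27,13]:26*480544558742733545125+4284218746244111474800=16778377273555183648050 · T[27,14]:26*45145946926994481865+480544558742733545125=1654339178844590073615 · T[27,15]:26*3557372853474553750+45145946926994481865=137637641117332879365 · T[27,16]:26*234961569422786050+3557372853474553750=9666373658466991050
[28] T[28,13]:27*16778377273555183648050+143271701777645411127300=596287888163635369624650 · T[28,14]:27*1654339178844590073615+16778377273555183648050=61445535102359115635655 · T[28,15]:27*137637641117332879365+1654339178844590073615=5370555489012577816470 · T[28,16]:27*9666373658466991050+137637641117332879365=398629729895941637715
Read c(28,13) = 596287888163635369624650, c(28,14) = 61445535102359115635655, c(28,15) = 5370555489012577816470, c(28,16) = 398629729895941637715.

596287888163635369624650, 61445535102359115635655, 5370555489012577816470, 398629729895941637715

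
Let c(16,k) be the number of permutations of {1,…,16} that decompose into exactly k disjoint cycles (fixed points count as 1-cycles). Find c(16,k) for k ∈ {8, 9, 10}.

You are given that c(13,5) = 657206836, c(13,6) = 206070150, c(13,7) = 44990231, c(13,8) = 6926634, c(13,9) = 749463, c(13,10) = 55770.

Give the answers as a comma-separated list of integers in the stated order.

54631129553, 8207628000, 928095740

@14  (14,6):206070150·13+657206836→3336118786, (14,7):44990231·13+206070150→790943153, (14,8):6926634·13+44990231→135036473, (14,9):749463·13+6926634→16669653, (14,10):55770·13+749463→1474473
@15  (15,7):790943153·14+3336118786→14409322928, (15,8):135036473·14+790943153→2681453775, (15,9):16669653·14+135036473→368411615, (15,10):1474473·14+16669653→37312275
@16  (16,8):2681453775·15+14409322928→54631129553, (16,9):368411615·15+2681453775→8207628000, (16,10):37312275·15+368411615→928095740
Read c(16,8) = 54631129553, c(16,9) = 8207628000, c(16,10) = 928095740.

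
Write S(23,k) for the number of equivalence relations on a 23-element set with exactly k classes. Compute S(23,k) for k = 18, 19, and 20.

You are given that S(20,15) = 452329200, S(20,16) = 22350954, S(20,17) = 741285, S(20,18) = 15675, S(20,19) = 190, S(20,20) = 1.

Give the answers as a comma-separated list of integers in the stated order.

2364885369, 79781779, 1859550

@21  (21,16):22350954·16+452329200→809944464, (21,17):741285·17+22350954→34952799, (21,18):15675·18+741285→1023435, (21,19):190·19+15675→19285, (21,20):1·20+190→210
@22  (22,17):34952799·17+809944464→1404142047, (22,18):1023435·18+34952799→53374629, (22,19):19285·19+1023435→1389850, (22,20):210·20+19285→23485
@23  (23,18):53374629·18+1404142047→2364885369, (23,19):1389850·19+53374629→79781779, (23,20):23485·20+1389850→1859550
Read S(23,18) = 2364885369, S(23,19) = 79781779, S(23,20) = 1859550.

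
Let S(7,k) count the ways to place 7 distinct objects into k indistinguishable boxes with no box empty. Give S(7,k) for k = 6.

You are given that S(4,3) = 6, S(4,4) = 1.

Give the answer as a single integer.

i=5: T(5,4)=6+4·1=10 | T(5,5)=1+5·0=1
i=6: T(6,5)=10+5·1=15 | T(6,6)=1+6·0=1
i=7: T(7,6)=15+6·1=21
Read S(7,6) = 21.

21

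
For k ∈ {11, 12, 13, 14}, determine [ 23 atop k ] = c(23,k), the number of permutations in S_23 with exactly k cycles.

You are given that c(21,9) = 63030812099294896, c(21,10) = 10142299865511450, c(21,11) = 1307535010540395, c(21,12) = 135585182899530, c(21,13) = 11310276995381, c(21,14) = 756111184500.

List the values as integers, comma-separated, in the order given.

1103230881185949736, 129006659818331295, 12363045847086207, 971250460939913

[22] T[22,10]:21*10142299865511450+63030812099294896=276019109275035346 · T[22,11]:21*1307535010540395+10142299865511450=37600535086859745 · T[22,12]:21*135585182899530+1307535010540395=4154823851430525 · T[22,13]:21*11310276995381+135585182899530=373100999802531 · T[22,14]:21*756111184500+11310276995381=27188611869881
[23] T[23,11]:22*37600535086859745+276019109275035346=1103230881185949736 · T[23,12]:22*4154823851430525+37600535086859745=129006659818331295 · T[23,13]:22*373100999802531+4154823851430525=12363045847086207 · T[23,14]:22*27188611869881+373100999802531=971250460939913
Read c(23,11) = 1103230881185949736, c(23,12) = 129006659818331295, c(23,13) = 12363045847086207, c(23,14) = 971250460939913.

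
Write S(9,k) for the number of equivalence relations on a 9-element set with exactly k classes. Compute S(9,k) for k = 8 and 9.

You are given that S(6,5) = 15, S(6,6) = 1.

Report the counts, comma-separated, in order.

36, 1

@7  (7,6):1·6+15→21, (7,7):0·7+1→1
@8  (8,7):1·7+21→28, (8,8):0·8+1→1
@9  (9,8):1·8+28→36, (9,9):0·9+1→1
Read S(9,8) = 36, S(9,9) = 1.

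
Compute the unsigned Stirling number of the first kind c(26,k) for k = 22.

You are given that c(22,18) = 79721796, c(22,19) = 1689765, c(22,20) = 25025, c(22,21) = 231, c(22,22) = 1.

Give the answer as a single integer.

@23  (23,19):1689765·22+79721796→116896626, (23,20):25025·22+1689765→2240315, (23,21):231·22+25025→30107, (23,22):1·22+231→253
@24  (24,20):2240315·23+116896626→168423871, (24,21):30107·23+2240315→2932776, (24,22):253·23+30107→35926
@25  (25,21):2932776·24+168423871→238810495, (25,22):35926·24+2932776→3795000
@26  (26,22):3795000·25+238810495→333685495
Read c(26,22) = 333685495.

333685495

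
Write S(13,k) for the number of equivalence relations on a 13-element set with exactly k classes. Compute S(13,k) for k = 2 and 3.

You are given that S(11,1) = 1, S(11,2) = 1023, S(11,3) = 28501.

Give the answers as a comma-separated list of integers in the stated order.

@12  (12,1):1·1+0→1, (12,2):1023·2+1→2047, (12,3):28501·3+1023→86526
@13  (13,2):2047·2+1→4095, (13,3):86526·3+2047→261625
Read S(13,2) = 4095, S(13,3) = 261625.

4095, 261625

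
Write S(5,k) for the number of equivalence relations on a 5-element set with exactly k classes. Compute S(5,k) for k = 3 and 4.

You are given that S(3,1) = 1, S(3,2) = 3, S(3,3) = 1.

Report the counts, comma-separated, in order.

r4: T_4,2=2×3+1=7; T_4,3=3×1+3=6; T_4,4=4×0+1=1
r5: T_5,3=3×6+7=25; T_5,4=4×1+6=10
Read S(5,3) = 25, S(5,4) = 10.

25, 10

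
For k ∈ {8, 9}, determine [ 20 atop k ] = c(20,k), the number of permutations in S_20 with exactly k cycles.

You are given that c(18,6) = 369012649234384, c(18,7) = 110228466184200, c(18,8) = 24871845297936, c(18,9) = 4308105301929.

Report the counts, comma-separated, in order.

i=19: T(19,7)=369012649234384+18·110228466184200=2353125040549984 | T(19,8)=110228466184200+18·24871845297936=557921681547048 | T(19,9)=24871845297936+18·4308105301929=102417740732658
i=20: T(20,8)=2353125040549984+19·557921681547048=12953636989943896 | T(20,9)=557921681547048+19·102417740732658=2503858755467550
Read c(20,8) = 12953636989943896, c(20,9) = 2503858755467550.

12953636989943896, 2503858755467550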